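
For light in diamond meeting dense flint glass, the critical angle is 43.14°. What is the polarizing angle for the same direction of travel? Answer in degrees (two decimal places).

sin θ_c = n₂/n₁, so n₂/n₁ = sin 43.14° = 0.6838.
Brewster: tan θ_B = n₂/n₁ = 0.6838.
θ_B = arctan(0.6838) = 34.36°.

θ_B ≈ 34.36°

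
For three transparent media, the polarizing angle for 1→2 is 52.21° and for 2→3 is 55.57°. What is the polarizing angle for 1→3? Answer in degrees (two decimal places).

θ_B ≈ 62.01°

tan θ_B(1→2) = n₂/n₁ = tan 52.21° = 1.2897.
tan θ_B(2→3) = n₃/n₂ = tan 55.57° = 1.4588.
So n₃/n₁ = (n₂/n₁)(n₃/n₂) = 1.2897 × 1.4588 = 1.8814.
θ_B(1→3) = arctan(1.8814) = 62.01°.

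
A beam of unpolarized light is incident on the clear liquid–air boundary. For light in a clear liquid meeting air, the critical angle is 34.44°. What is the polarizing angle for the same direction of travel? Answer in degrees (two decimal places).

θ_B ≈ 29.49°

n₂/n₁ = sin θ_c = sin 34.44° = 0.5655.
tan θ_B equals the same ratio, so θ_B = arctan(0.5655) = 29.49°.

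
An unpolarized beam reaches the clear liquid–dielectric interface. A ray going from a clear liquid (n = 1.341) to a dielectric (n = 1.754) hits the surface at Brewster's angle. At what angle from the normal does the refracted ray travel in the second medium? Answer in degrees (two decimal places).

tan θ_B = n₂/n₁ = 1.754/1.341 = 1.3080, so θ_B = 52.60°.
At Brewster's angle the reflected and refracted rays are perpendicular, so θ_t = 90° − θ_B = 90° − 52.60° = 37.40°.

θ_t ≈ 37.40°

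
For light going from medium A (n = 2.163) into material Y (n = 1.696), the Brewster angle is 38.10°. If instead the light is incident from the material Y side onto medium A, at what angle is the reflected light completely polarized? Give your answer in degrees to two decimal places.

θ_B' ≈ 51.90°

tan θ_B' = n₁/n₂ = 1/tan θ_B, so θ_B' = 90° − θ_B.
θ_B' = 90° − 38.10° = 51.90°.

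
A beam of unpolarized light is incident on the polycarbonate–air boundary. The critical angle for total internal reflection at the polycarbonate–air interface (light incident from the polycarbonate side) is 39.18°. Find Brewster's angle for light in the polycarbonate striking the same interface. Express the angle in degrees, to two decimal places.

θ_B ≈ 32.28°

n₂/n₁ = sin θ_c = sin 39.18° = 0.6318.
tan θ_B equals the same ratio, so θ_B = arctan(0.6318) = 32.28°.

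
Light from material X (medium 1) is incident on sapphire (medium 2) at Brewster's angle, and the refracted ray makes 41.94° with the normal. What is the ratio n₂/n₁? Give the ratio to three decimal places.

θ_B + θ_t = 90°, so θ_B = 90° − 41.94° = 48.06°.
tan θ_B = n₂/n₁, so n₂/n₁ = tan 48.06° = 1.113.

n₂/n₁ ≈ 1.113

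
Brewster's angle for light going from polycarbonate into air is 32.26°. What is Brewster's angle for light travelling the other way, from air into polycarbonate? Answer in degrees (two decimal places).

θ_B' ≈ 57.74°

tan θ_B' = n₁/n₂ = 1/tan θ_B, so θ_B' = 90° − θ_B.
θ_B' = 90° − 32.26° = 57.74°.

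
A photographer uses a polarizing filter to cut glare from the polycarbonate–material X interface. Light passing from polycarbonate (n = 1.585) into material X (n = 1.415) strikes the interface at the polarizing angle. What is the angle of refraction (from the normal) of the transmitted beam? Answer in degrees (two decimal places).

First find Brewster's angle: tan θ_B = 1.415/1.585 = 0.8927, giving θ_B = 41.76°.
The refracted ray is perpendicular to the reflected ray, so θ_t = 90° − θ_B = 48.24°.

θ_t ≈ 48.24°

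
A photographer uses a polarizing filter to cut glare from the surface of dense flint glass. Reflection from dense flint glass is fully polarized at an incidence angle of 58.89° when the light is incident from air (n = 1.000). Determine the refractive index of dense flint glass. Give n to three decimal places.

Brewster's law: tan θ_B = n₂/n₁ (light incident in air, refracted into dense flint glass).
n₂ = n₁ tan θ_B = 1.000 × tan 58.89° = 1.657.

n ≈ 1.657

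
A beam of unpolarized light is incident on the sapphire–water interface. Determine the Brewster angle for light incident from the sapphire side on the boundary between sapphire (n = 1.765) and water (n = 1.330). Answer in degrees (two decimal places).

θ_B ≈ 37.00°

At Brewster's angle the reflected and refracted rays are perpendicular, which with Snell's law gives tan θ_B = n₂/n₁.
Here n₂/n₁ = 1.330/1.765 = 0.7535, and Brewster's law gives tan θ_B = n₂/n₁.
So θ_B = arctan 0.7535 = 37.00°.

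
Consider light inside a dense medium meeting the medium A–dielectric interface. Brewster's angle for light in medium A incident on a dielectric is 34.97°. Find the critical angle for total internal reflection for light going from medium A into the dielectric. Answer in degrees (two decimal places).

θ_c ≈ 44.38°

From Brewster, n₂/n₁ = tan θ_B = tan 34.97° = 0.6994.
Then sin θ_c = n₂/n₁ = 0.6994, so θ_c = arcsin 0.6994 = 44.38°.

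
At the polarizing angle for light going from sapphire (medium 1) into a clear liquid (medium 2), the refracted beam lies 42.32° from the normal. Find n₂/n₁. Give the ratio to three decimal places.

n₂/n₁ ≈ 1.098

θ_B + θ_t = 90°, so θ_B = 90° − 42.32° = 47.68°.
tan θ_B = n₂/n₁, so n₂/n₁ = tan 47.68° = 1.098.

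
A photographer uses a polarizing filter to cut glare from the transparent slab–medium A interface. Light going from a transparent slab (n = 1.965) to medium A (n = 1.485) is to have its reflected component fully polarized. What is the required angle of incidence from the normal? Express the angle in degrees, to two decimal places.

Brewster's condition: tan θ_B = n₂/n₁ = 1.485/1.965 = 0.7557.
θ_B = arctan(0.7557) = 37.08°.

θ_B ≈ 37.08°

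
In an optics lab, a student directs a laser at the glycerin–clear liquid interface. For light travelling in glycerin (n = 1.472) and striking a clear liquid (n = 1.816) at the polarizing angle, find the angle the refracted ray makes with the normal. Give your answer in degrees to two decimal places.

θ_t ≈ 39.03°

tan θ_B = n₂/n₁ = 1.816/1.472 = 1.2337, so θ_B = 50.97°.
Since θ_B + θ_t = 90° at Brewster incidence, θ_t = 90° − 50.97° = 39.03°.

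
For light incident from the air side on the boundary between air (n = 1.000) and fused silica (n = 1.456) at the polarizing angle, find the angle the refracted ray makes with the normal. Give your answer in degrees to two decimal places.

θ_B = arctan(n₂/n₁) = arctan(1.456/1.000) = 55.52°.
At Brewster's angle the reflected and refracted rays are perpendicular, so θ_t = 90° − θ_B = 90° − 55.52° = 34.48°.

θ_t ≈ 34.48°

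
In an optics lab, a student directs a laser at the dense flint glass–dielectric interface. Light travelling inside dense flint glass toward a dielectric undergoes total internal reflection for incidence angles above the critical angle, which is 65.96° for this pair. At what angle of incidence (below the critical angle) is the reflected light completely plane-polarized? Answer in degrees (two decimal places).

At the critical angle sin θ_c = n₂/n₁, giving n₂/n₁ = sin 65.96° = 0.9133.
Then tan θ_B = n₂/n₁ = 0.9133, so θ_B = arctan 0.9133 = 42.40°.

θ_B ≈ 42.40°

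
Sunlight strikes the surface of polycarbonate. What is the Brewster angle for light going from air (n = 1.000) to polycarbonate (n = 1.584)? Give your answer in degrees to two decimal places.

Brewster's condition: tan θ_B = n₂/n₁ = 1.584/1.000 = 1.5840.
So θ_B = arctan 1.5840 = 57.74°.

θ_B ≈ 57.74°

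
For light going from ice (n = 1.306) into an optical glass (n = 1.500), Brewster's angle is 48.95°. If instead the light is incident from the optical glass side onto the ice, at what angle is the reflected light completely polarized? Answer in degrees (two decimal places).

Reversing the direction swaps n₁ and n₂, so tan θ_B' = 1/tan θ_B and θ_B' = 90° − θ_B.
Hence θ_B' = 90° − 48.95° = 41.05°.

θ_B' ≈ 41.05°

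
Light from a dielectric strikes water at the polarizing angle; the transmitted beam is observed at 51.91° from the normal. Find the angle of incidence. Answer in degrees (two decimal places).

Brewster's condition makes the reflected and refracted beams perpendicular: θ_B + θ_t = 90°.
θ_B = 90° − 51.91° = 38.09°.

θ_B ≈ 38.09°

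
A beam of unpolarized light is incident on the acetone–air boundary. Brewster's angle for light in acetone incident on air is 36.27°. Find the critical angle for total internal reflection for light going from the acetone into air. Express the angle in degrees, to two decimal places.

θ_c ≈ 47.20°

tan θ_B = n₂/n₁ = tan 36.27° = 0.7338.
Total internal reflection: sin θ_c = n₂/n₁ = 0.7338.
θ_c = arcsin(0.7338) = 47.20°.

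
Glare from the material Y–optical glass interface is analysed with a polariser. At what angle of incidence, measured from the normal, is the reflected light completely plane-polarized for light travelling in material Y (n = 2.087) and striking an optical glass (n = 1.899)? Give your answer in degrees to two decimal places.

Brewster's condition: tan θ_B = n₂/n₁ = 1.899/2.087 = 0.9099.
So θ_B = arctan 0.9099 = 42.30°.

θ_B ≈ 42.30°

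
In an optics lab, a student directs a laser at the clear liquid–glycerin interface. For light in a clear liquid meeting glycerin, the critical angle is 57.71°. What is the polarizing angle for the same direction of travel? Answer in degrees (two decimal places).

θ_B ≈ 40.21°

sin θ_c = n₂/n₁, so n₂/n₁ = sin 57.71° = 0.8454.
Brewster: tan θ_B = n₂/n₁ = 0.8454.
θ_B = arctan(0.8454) = 40.21°.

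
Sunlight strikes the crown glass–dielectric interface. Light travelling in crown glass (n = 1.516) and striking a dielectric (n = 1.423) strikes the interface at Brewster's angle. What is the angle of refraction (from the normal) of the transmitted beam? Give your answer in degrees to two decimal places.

θ_t ≈ 46.81°

tan θ_B = n₂/n₁ = 1.423/1.516 = 0.9387, so θ_B = 43.19°.
At Brewster's angle the reflected and refracted rays are perpendicular, so θ_t = 90° − θ_B = 90° − 43.19° = 46.81°.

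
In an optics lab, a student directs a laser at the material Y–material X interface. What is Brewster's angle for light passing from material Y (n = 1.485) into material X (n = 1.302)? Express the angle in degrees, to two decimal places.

θ_B ≈ 41.24°

The reflected p-component vanishes when tan θ_B = n₂/n₁.
Brewster's condition: tan θ_B = n₂/n₁ = 1.302/1.485 = 0.8768.
θ_B = arctan(0.8768) = 41.24°.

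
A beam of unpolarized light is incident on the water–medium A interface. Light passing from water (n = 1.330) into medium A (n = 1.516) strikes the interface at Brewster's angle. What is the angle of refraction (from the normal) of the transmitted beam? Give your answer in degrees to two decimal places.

θ_t ≈ 41.26°

θ_B = arctan(n₂/n₁) = arctan(1.516/1.330) = 48.74°.
The refracted ray is perpendicular to the reflected ray, so θ_t = 90° − θ_B = 41.26°.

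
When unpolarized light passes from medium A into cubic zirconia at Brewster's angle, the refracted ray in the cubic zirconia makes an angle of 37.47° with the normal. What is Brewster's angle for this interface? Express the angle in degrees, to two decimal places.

θ_B ≈ 52.53°

At Brewster's angle the reflected and refracted rays are perpendicular, so θ_B + θ_t = 90°.
θ_B = 90° − 37.47° = 52.53°.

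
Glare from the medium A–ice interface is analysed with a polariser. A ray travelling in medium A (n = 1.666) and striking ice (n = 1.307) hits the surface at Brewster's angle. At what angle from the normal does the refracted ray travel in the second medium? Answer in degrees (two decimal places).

θ_t ≈ 51.89°

θ_B = arctan(n₂/n₁) = arctan(1.307/1.666) = 38.11°.
At Brewster's angle the reflected and refracted rays are perpendicular, so θ_t = 90° − θ_B = 90° − 38.11° = 51.89°.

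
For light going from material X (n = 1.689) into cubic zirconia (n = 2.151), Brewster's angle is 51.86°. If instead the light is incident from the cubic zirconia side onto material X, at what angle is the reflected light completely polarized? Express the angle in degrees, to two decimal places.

The two Brewster angles are complementary: θ_B' = 90° − θ_B = 90° − 51.86° = 38.14°.

θ_B' ≈ 38.14°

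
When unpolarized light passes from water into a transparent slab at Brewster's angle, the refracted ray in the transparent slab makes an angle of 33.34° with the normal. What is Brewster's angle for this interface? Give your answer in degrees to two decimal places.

Brewster's condition makes the reflected and refracted beams perpendicular: θ_B + θ_t = 90°.
θ_B = 90° − 33.34° = 56.66°.

θ_B ≈ 56.66°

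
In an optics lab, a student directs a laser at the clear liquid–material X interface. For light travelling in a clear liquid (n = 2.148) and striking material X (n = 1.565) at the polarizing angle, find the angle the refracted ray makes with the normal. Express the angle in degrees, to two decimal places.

θ_t ≈ 53.92°

First find Brewster's angle: tan θ_B = 1.565/2.148 = 0.7286, giving θ_B = 36.08°.
The refracted ray is perpendicular to the reflected ray, so θ_t = 90° − θ_B = 53.92°.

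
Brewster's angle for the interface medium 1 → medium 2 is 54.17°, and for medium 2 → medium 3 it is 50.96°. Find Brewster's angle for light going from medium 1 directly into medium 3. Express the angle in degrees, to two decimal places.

n₂/n₁ = tan 54.17° = 1.3850 and n₃/n₂ = tan 50.96° = 1.2331.
So n₃/n₁ = (n₂/n₁)(n₃/n₂) = 1.3850 × 1.2331 = 1.7079.
θ_B(1→3) = arctan(1.7079) = 59.65°.

θ_B ≈ 59.65°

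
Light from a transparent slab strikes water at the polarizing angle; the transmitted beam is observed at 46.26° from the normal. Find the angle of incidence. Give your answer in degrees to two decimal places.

θ_B ≈ 43.74°

Since the reflected and refracted rays are at right angles at the polarizing angle, θ_B + θ_t = 90°.
So θ_B = 90° − θ_t = 90° − 46.26° = 43.74°.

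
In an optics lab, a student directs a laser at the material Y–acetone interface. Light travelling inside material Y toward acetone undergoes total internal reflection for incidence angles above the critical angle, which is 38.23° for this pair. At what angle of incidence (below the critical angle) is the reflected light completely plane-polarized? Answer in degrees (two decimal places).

sin θ_c = n₂/n₁, so n₂/n₁ = sin 38.23° = 0.6188.
Brewster: tan θ_B = n₂/n₁ = 0.6188.
θ_B = arctan(0.6188) = 31.75°.

θ_B ≈ 31.75°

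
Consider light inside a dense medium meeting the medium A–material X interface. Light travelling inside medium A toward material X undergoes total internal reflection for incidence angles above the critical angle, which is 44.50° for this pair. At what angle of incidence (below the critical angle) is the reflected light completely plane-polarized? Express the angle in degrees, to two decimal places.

sin θ_c = n₂/n₁, so n₂/n₁ = sin 44.50° = 0.7009.
Brewster: tan θ_B = n₂/n₁ = 0.7009.
θ_B = arctan(0.7009) = 35.03°.

θ_B ≈ 35.03°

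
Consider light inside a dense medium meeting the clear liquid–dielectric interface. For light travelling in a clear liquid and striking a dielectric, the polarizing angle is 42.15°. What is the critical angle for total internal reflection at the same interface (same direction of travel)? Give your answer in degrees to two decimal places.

θ_c ≈ 64.84°

From Brewster, n₂/n₁ = tan θ_B = tan 42.15° = 0.9052.
Then sin θ_c = n₂/n₁ = 0.9052, so θ_c = arcsin 0.9052 = 64.84°.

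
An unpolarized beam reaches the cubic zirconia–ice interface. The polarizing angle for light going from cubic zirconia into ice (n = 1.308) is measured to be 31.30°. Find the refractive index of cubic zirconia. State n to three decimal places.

n ≈ 2.151

Brewster's law: tan θ_B = n₂/n₁ (light incident in cubic zirconia, refracted into ice).
n₁ = n₂ / tan θ_B = 1.308 / tan 31.30° = 2.151.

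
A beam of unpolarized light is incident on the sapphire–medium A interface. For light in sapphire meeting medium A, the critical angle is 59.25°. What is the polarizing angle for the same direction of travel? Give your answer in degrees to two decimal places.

n₂/n₁ = sin θ_c = sin 59.25° = 0.8594.
tan θ_B equals the same ratio, so θ_B = arctan(0.8594) = 40.68°.

θ_B ≈ 40.68°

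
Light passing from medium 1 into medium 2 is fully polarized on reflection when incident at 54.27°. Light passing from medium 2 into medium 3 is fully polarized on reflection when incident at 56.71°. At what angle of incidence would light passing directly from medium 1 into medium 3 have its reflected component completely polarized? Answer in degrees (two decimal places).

Each Brewster angle gives a ratio: n₂/n₁ = tan 54.27° = 1.3901, n₃/n₂ = tan 56.71° = 1.5229.
n₃/n₁ = 2.1170. Then tan θ_B(1→3) = n₃/n₁, so θ_B(1→3) = arctan(2.1170) = 64.72°.

θ_B ≈ 64.72°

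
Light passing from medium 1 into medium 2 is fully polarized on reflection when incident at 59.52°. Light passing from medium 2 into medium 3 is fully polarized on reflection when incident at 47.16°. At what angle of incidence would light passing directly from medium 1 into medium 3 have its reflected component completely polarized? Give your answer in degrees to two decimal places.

θ_B ≈ 61.37°

Each Brewster angle gives a ratio: n₂/n₁ = tan 59.52° = 1.6990, n₃/n₂ = tan 47.16° = 1.0784.
n₃/n₁ = 1.8322. Then tan θ_B(1→3) = n₃/n₁, so θ_B(1→3) = arctan(1.8322) = 61.37°.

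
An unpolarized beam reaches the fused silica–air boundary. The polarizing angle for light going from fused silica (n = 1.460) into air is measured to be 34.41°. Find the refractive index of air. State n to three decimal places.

Full polarization of the reflected beam means tan θ_B = n₂/n₁, where n₁ is the incident medium (fused silica).
n₂ = n₁ tan θ_B = 1.460 × tan 34.41° = 1.000.

n ≈ 1.000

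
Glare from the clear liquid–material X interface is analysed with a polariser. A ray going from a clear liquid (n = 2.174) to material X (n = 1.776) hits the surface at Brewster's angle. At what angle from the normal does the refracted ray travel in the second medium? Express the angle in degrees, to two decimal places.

θ_t ≈ 50.75°

First find Brewster's angle: tan θ_B = 1.776/2.174 = 0.8169, giving θ_B = 39.25°.
Since θ_B + θ_t = 90° at Brewster incidence, θ_t = 90° − 39.25° = 50.75°.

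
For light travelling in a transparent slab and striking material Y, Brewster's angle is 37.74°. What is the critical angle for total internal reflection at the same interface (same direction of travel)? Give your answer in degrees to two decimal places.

θ_c ≈ 50.71°

tan θ_B = n₂/n₁ = tan 37.74° = 0.7740.
Total internal reflection: sin θ_c = n₂/n₁ = 0.7740.
θ_c = arcsin(0.7740) = 50.71°.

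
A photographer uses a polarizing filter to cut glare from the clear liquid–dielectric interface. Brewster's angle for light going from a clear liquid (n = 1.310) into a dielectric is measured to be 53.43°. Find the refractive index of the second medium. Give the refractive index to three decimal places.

n ≈ 1.766

Full polarization of the reflected beam means tan θ_B = n₂/n₁, where n₁ is the incident medium (a clear liquid).
n₂ = n₁ tan θ_B = 1.310 × tan 53.43° = 1.766.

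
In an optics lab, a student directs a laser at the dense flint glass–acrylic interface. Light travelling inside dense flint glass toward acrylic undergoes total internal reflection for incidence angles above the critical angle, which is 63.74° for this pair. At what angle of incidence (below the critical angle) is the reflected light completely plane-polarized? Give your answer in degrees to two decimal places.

θ_B ≈ 41.89°

sin θ_c = n₂/n₁, so n₂/n₁ = sin 63.74° = 0.8968.
Brewster: tan θ_B = n₂/n₁ = 0.8968.
θ_B = arctan(0.8968) = 41.89°.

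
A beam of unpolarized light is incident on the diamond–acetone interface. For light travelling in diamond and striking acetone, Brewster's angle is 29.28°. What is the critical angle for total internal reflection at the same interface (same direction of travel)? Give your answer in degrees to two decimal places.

θ_c ≈ 34.11°

n₂/n₁ = tan 29.28° = 0.5607; the critical angle satisfies sin θ_c = n₂/n₁.
θ_c = arcsin(0.5607) = 34.11°.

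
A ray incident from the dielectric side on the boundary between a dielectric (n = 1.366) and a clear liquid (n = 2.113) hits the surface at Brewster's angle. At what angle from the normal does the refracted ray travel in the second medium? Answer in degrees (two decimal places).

First find Brewster's angle: tan θ_B = 2.113/1.366 = 1.5469, giving θ_B = 57.12°.
At Brewster's angle the reflected and refracted rays are perpendicular, so θ_t = 90° − θ_B = 90° − 57.12° = 32.88°.

θ_t ≈ 32.88°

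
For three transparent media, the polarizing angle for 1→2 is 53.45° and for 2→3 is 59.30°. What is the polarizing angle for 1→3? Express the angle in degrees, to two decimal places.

tan θ_B(1→2) = n₂/n₁ = tan 53.45° = 1.3490.
tan θ_B(2→3) = n₃/n₂ = tan 59.30° = 1.6842.
So n₃/n₁ = (n₂/n₁)(n₃/n₂) = 1.3490 × 1.6842 = 2.2719.
θ_B(1→3) = arctan(2.2719) = 66.24°.

θ_B ≈ 66.24°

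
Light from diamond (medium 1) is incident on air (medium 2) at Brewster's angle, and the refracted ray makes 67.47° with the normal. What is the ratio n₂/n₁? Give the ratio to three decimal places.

n₂/n₁ ≈ 0.415

At Brewster incidence θ_B = 90° − θ_t = 90° − 67.47° = 22.53°.
tan θ_B = n₂/n₁, so n₂/n₁ = tan 22.53° = 0.415.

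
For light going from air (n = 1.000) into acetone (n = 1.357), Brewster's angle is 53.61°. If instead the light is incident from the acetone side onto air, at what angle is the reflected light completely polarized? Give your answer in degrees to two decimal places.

θ_B' ≈ 36.39°

Reversing the direction swaps n₁ and n₂, so tan θ_B' = 1/tan θ_B and θ_B' = 90° − θ_B.
Hence θ_B' = 90° − 53.61° = 36.39°.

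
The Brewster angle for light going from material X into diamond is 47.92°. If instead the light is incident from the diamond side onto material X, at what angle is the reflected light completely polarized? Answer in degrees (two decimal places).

The two Brewster angles are complementary: θ_B' = 90° − θ_B = 90° − 47.92° = 42.08°.

θ_B' ≈ 42.08°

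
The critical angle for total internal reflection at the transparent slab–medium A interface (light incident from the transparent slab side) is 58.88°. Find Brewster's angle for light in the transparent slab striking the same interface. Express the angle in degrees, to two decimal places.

n₂/n₁ = sin θ_c = sin 58.88° = 0.8561.
tan θ_B equals the same ratio, so θ_B = arctan(0.8561) = 40.57°.

θ_B ≈ 40.57°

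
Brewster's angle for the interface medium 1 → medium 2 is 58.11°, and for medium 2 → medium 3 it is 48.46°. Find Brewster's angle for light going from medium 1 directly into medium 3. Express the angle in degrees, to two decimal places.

n₂/n₁ = tan 58.11° = 1.6072 and n₃/n₂ = tan 48.46° = 1.1287.
So n₃/n₁ = (n₂/n₁)(n₃/n₂) = 1.6072 × 1.1287 = 1.8140.
θ_B(1→3) = arctan(1.8140) = 61.13°.

θ_B ≈ 61.13°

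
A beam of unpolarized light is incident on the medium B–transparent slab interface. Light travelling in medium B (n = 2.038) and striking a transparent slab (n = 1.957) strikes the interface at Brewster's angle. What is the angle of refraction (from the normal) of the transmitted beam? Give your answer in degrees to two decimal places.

First find Brewster's angle: tan θ_B = 1.957/2.038 = 0.9603, giving θ_B = 43.84°.
Since θ_B + θ_t = 90° at Brewster incidence, θ_t = 90° − 43.84° = 46.16°.

θ_t ≈ 46.16°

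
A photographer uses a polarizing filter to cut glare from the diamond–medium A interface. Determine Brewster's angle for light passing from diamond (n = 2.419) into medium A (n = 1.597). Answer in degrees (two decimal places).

θ_B ≈ 33.43°

Brewster's condition: tan θ_B = n₂/n₁ = 1.597/2.419 = 0.6602.
So θ_B = arctan 0.6602 = 33.43°.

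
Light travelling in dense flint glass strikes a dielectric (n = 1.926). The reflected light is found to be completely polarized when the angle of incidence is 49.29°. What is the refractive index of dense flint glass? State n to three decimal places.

Brewster's law: tan θ_B = n₂/n₁ (light incident in dense flint glass, refracted into a dielectric).
n₁ = n₂ / tan θ_B = 1.926 / tan 49.29° = 1.657.

n ≈ 1.657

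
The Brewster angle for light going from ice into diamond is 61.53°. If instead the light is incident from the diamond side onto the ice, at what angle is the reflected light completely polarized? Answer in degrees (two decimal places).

Reversing the direction swaps n₁ and n₂, so tan θ_B' = 1/tan θ_B and θ_B' = 90° − θ_B.
Hence θ_B' = 90° − 61.53° = 28.47°.

θ_B' ≈ 28.47°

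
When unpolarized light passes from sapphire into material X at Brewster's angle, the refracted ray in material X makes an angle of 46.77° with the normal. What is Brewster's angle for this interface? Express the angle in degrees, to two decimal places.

Brewster's condition makes the reflected and refracted beams perpendicular: θ_B + θ_t = 90°.
So θ_B = 90° − θ_t = 90° − 46.77° = 43.23°.

θ_B ≈ 43.23°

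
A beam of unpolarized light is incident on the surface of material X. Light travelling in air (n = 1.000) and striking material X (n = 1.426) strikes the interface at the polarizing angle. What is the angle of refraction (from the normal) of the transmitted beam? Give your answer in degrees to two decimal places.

θ_t ≈ 35.04°

tan θ_B = n₂/n₁ = 1.426/1.000 = 1.4260, so θ_B = 54.96°.
The refracted ray is perpendicular to the reflected ray, so θ_t = 90° − θ_B = 35.04°.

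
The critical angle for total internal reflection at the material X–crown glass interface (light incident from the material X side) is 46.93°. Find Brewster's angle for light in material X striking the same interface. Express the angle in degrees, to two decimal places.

θ_B ≈ 36.15°

sin θ_c = n₂/n₁, so n₂/n₁ = sin 46.93° = 0.7305.
Brewster: tan θ_B = n₂/n₁ = 0.7305.
θ_B = arctan(0.7305) = 36.15°.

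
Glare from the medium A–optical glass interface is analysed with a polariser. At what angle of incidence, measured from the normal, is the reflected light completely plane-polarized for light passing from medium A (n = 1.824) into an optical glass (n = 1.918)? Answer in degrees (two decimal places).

Brewster's condition: tan θ_B = n₂/n₁ = 1.918/1.824 = 1.0515.
θ_B = arctan(1.0515) = 46.44°.

θ_B ≈ 46.44°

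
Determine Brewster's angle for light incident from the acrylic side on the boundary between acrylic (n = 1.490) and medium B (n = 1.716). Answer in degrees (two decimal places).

The reflected p-component vanishes when tan θ_B = n₂/n₁.
tan θ_B = n₂/n₁ = 1.716/1.490 = 1.1517.
θ_B = arctan(1.1517) = 49.03°.

θ_B ≈ 49.03°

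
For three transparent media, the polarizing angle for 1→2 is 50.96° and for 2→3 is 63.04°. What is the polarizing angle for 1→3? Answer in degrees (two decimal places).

θ_B ≈ 67.58°

tan θ_B(1→2) = n₂/n₁ = tan 50.96° = 1.2331.
tan θ_B(2→3) = n₃/n₂ = tan 63.04° = 1.9660.
Multiplying, n₃/n₁ = 1.2331 × 1.9660 = 2.4243, and θ_B(1→3) = arctan 2.4243 = 67.58°.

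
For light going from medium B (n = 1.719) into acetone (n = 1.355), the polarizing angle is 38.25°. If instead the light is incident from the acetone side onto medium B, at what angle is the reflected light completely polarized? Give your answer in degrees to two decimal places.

θ_B' ≈ 51.75°

Reversing the direction swaps n₁ and n₂, so tan θ_B' = 1/tan θ_B and θ_B' = 90° − θ_B.
Hence θ_B' = 90° − 38.25° = 51.75°.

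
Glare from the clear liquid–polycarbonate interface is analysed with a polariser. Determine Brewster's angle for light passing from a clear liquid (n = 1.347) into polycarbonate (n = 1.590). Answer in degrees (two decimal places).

θ_B ≈ 49.73°

The reflected p-component vanishes when tan θ_B = n₂/n₁.
Here n₂/n₁ = 1.590/1.347 = 1.1804, and Brewster's law gives tan θ_B = n₂/n₁.
So θ_B = arctan 1.1804 = 49.73°.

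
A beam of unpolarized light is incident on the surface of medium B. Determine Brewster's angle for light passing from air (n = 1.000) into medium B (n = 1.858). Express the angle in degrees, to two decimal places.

θ_B ≈ 61.71°

Brewster's condition: tan θ_B = n₂/n₁ = 1.858/1.000 = 1.8580. Taking the arctangent, θ_B = 61.71°.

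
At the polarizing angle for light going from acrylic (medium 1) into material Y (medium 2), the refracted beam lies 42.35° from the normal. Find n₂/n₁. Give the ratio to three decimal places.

n₂/n₁ ≈ 1.097

θ_B + θ_t = 90°, so θ_B = 90° − 42.35° = 47.65°.
Then n₂/n₁ = tan θ_B = tan 47.65° = 1.097.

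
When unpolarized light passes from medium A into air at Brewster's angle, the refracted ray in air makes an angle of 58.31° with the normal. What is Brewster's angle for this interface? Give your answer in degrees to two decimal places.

At Brewster's angle the reflected and refracted rays are perpendicular, so θ_B + θ_t = 90°.
So θ_B = 90° − θ_t = 90° − 58.31° = 31.69°.

θ_B ≈ 31.69°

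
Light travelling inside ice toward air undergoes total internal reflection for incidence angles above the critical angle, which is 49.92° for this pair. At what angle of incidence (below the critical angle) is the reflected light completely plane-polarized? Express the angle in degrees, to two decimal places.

θ_B ≈ 37.42°

n₂/n₁ = sin θ_c = sin 49.92° = 0.7651.
tan θ_B equals the same ratio, so θ_B = arctan(0.7651) = 37.42°.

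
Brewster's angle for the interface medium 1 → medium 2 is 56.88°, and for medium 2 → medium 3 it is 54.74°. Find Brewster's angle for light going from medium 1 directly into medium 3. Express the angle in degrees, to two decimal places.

Each Brewster angle gives a ratio: n₂/n₁ = tan 56.88° = 1.5328, n₃/n₂ = tan 54.74° = 1.4144.
Multiplying, n₃/n₁ = 1.5328 × 1.4144 = 2.1681, and θ_B(1→3) = arctan 2.1681 = 65.24°.

θ_B ≈ 65.24°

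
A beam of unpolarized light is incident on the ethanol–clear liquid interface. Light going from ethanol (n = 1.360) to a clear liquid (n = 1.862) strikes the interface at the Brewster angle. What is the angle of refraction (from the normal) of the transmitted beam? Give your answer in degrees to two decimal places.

θ_t ≈ 36.14°

First find Brewster's angle: tan θ_B = 1.862/1.360 = 1.3691, giving θ_B = 53.86°.
The refracted ray is perpendicular to the reflected ray, so θ_t = 90° − θ_B = 36.14°.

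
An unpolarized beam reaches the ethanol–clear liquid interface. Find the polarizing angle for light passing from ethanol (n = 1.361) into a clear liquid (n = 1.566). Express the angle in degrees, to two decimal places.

tan θ_B = n₂/n₁ = 1.566/1.361 = 1.1506.
So θ_B = arctan 1.1506 = 49.01°.

θ_B ≈ 49.01°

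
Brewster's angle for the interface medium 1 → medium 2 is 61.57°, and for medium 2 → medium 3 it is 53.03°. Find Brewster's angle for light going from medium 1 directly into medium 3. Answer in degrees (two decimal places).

θ_B ≈ 67.83°

Each Brewster angle gives a ratio: n₂/n₁ = tan 61.57° = 1.8471, n₃/n₂ = tan 53.03° = 1.3285.
n₃/n₁ = 2.4539. Then tan θ_B(1→3) = n₃/n₁, so θ_B(1→3) = arctan(2.4539) = 67.83°.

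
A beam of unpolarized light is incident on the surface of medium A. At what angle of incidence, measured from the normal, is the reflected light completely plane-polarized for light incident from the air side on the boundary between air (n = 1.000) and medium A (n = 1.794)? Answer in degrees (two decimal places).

Here n₂/n₁ = 1.794/1.000 = 1.7940, and Brewster's law gives tan θ_B = n₂/n₁.
θ_B = arctan(1.7940) = 60.86°.

θ_B ≈ 60.86°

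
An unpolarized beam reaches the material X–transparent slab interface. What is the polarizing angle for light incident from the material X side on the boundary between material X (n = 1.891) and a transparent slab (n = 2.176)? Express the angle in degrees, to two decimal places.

θ_B ≈ 49.01°

tan θ_B = n₂/n₁ = 2.176/1.891 = 1.1507.
So θ_B = arctan 1.1507 = 49.01°.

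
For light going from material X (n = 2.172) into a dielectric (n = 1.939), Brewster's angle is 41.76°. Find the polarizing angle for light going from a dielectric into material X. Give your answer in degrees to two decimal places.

θ_B' ≈ 48.24°

Reversing the direction swaps n₁ and n₂, so tan θ_B' = 1/tan θ_B and θ_B' = 90° − θ_B.
Hence θ_B' = 90° − 41.76° = 48.24°.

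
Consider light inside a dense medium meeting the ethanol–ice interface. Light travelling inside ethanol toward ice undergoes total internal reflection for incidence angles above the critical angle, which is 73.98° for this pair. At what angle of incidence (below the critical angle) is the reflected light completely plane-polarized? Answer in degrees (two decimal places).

θ_B ≈ 43.87°

n₂/n₁ = sin θ_c = sin 73.98° = 0.9612.
tan θ_B equals the same ratio, so θ_B = arctan(0.9612) = 43.87°.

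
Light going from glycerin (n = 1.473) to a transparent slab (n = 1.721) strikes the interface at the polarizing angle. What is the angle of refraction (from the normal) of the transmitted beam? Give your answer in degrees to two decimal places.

θ_t ≈ 40.56°

θ_B = arctan(n₂/n₁) = arctan(1.721/1.473) = 49.44°.
The refracted ray is perpendicular to the reflected ray, so θ_t = 90° − θ_B = 40.56°.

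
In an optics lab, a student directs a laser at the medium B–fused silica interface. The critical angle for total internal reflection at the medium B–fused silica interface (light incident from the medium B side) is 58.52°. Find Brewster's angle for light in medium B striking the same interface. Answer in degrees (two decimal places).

At the critical angle sin θ_c = n₂/n₁, giving n₂/n₁ = sin 58.52° = 0.8528.
Then tan θ_B = n₂/n₁ = 0.8528, so θ_B = arctan 0.8528 = 40.46°.

θ_B ≈ 40.46°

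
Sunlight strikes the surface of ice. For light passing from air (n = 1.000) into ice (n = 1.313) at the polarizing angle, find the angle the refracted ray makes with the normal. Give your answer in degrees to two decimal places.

θ_B = arctan(n₂/n₁) = arctan(1.313/1.000) = 52.71°.
Since θ_B + θ_t = 90° at Brewster incidence, θ_t = 90° − 52.71° = 37.29°.

θ_t ≈ 37.29°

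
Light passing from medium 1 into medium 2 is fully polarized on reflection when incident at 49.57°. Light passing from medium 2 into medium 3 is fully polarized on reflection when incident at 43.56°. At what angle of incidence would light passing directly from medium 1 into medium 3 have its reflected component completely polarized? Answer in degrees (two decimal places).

θ_B ≈ 48.14°

tan θ_B(1→2) = n₂/n₁ = tan 49.57° = 1.1738.
tan θ_B(2→3) = n₃/n₂ = tan 43.56° = 0.9510.
So n₃/n₁ = (n₂/n₁)(n₃/n₂) = 1.1738 × 0.9510 = 1.1162.
θ_B(1→3) = arctan(1.1162) = 48.14°.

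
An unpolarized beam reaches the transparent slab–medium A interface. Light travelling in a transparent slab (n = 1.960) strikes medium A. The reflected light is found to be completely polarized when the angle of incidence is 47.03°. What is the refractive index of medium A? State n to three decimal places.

n ≈ 2.104

Brewster's law: tan θ_B = n₂/n₁ (light incident in a transparent slab, refracted into medium A).
n₂ = n₁ tan θ_B = 1.960 × tan 47.03° = 2.104.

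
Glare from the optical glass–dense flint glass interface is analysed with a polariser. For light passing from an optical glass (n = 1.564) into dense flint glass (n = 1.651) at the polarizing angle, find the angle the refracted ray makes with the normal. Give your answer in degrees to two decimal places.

θ_B = arctan(n₂/n₁) = arctan(1.651/1.564) = 46.55°.
At Brewster's angle the reflected and refracted rays are perpendicular, so θ_t = 90° − θ_B = 90° − 46.55° = 43.45°.

θ_t ≈ 43.45°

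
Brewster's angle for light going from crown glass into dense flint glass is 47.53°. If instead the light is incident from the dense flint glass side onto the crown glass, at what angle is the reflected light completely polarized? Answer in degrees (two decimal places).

The two Brewster angles are complementary: θ_B' = 90° − θ_B = 90° − 47.53° = 42.47°.

θ_B' ≈ 42.47°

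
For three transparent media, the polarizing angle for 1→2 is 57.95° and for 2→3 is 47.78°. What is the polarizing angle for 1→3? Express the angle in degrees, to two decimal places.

θ_B ≈ 60.40°

Each Brewster angle gives a ratio: n₂/n₁ = tan 57.95° = 1.5972, n₃/n₂ = tan 47.78° = 1.1021.
n₃/n₁ = 1.7603. Then tan θ_B(1→3) = n₃/n₁, so θ_B(1→3) = arctan(1.7603) = 60.40°.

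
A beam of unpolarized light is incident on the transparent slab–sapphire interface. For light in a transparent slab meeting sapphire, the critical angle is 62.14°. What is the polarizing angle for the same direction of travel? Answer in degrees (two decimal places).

θ_B ≈ 41.48°

sin θ_c = n₂/n₁, so n₂/n₁ = sin 62.14° = 0.8841.
Brewster: tan θ_B = n₂/n₁ = 0.8841.
θ_B = arctan(0.8841) = 41.48°.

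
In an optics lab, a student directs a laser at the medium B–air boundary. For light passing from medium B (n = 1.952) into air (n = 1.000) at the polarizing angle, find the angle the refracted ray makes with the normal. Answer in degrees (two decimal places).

First find Brewster's angle: tan θ_B = 1.000/1.952 = 0.5123, giving θ_B = 27.13°.
The refracted ray is perpendicular to the reflected ray, so θ_t = 90° − θ_B = 62.87°.

θ_t ≈ 62.87°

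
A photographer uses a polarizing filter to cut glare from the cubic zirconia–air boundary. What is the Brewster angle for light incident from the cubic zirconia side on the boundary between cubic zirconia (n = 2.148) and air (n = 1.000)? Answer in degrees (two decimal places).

θ_B ≈ 24.96°

At Brewster's angle the reflected and refracted rays are perpendicular, which with Snell's law gives tan θ_B = n₂/n₁.
Here n₂/n₁ = 1.000/2.148 = 0.4655, and Brewster's law gives tan θ_B = n₂/n₁.
So θ_B = arctan 0.4655 = 24.96°.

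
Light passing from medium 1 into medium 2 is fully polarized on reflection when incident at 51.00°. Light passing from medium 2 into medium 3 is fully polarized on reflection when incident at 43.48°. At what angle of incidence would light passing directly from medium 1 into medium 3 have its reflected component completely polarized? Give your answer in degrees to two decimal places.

θ_B ≈ 49.50°

tan θ_B(1→2) = n₂/n₁ = tan 51.00° = 1.2349.
tan θ_B(2→3) = n₃/n₂ = tan 43.48° = 0.9483.
n₃/n₁ = 1.1711. Then tan θ_B(1→3) = n₃/n₁, so θ_B(1→3) = arctan(1.1711) = 49.50°.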